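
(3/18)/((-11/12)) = -2/11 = -0.18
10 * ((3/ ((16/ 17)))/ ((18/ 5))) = 425/ 48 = 8.85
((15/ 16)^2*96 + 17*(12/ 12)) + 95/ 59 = 48609/ 472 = 102.99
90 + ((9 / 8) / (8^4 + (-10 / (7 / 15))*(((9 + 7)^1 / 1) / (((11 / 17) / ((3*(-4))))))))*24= 72451359 / 804992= 90.00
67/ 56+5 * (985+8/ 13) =3588511/ 728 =4929.27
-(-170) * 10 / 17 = 100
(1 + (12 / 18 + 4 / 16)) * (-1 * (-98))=1127 / 6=187.83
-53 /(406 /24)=-636 /203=-3.13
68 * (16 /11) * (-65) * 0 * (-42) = 0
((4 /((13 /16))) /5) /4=16 /65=0.25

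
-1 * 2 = -2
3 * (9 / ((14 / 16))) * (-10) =-2160 / 7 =-308.57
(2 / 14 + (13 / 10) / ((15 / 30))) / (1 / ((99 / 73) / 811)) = 0.00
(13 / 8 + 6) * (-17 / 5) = -1037 / 40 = -25.92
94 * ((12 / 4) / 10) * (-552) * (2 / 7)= -4447.54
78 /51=26 /17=1.53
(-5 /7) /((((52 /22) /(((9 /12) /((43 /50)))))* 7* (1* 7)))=-4125 /766948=-0.01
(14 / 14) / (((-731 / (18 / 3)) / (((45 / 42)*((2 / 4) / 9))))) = -5 / 10234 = -0.00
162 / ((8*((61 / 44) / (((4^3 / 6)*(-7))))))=-66528 / 61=-1090.62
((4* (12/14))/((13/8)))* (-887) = -170304/91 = -1871.47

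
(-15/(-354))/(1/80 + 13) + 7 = 430133/61419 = 7.00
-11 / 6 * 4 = -22 / 3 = -7.33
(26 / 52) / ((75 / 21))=7 / 50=0.14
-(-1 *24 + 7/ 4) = 89/ 4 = 22.25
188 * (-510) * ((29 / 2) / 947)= -1390260 / 947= -1468.07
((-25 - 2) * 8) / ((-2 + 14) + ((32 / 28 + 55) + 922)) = -1512 / 6931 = -0.22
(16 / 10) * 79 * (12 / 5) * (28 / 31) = 212352 / 775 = 274.00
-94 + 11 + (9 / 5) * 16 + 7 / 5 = -264 / 5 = -52.80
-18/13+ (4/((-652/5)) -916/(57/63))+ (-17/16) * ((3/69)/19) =-15021083943/14816048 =-1013.84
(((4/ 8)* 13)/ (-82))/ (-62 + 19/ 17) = 221/ 169740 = 0.00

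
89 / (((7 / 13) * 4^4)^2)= 15041 / 3211264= 0.00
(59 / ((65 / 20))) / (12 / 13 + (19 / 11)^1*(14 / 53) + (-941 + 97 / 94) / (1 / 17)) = -12933272 / 11383198275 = -0.00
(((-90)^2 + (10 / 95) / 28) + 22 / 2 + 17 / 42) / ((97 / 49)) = 22655164 / 5529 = 4097.52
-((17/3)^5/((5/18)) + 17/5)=-2840173/135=-21038.32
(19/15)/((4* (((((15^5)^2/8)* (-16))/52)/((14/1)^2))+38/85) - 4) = -411502/147045850763619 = -0.00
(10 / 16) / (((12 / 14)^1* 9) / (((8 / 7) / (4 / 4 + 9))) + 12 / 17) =85 / 9276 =0.01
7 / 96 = 0.07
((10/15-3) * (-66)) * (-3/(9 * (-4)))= 77/6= 12.83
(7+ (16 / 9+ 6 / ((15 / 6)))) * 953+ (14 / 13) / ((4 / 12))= 6233557 / 585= 10655.65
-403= -403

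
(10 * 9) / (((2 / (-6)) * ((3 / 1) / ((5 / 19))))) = -450 / 19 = -23.68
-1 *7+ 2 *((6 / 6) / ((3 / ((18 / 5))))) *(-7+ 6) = -47 / 5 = -9.40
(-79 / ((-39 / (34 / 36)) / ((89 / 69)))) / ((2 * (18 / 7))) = 836689 / 1743768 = 0.48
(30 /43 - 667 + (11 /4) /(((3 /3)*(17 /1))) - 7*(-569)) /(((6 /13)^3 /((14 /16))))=29519.67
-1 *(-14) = 14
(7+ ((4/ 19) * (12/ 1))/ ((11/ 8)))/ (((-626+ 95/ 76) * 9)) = -7388/ 4700619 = -0.00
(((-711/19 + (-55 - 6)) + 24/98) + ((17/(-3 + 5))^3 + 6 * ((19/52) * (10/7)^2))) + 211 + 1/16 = 141650693/193648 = 731.49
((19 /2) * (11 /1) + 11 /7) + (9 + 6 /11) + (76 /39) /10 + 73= 5670017 /30030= 188.81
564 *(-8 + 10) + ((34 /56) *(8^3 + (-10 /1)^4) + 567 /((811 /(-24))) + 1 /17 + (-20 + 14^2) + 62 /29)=21471263675 /2798761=7671.70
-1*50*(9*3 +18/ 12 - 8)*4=-4100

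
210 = 210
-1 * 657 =-657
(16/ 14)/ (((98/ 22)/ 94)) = 8272/ 343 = 24.12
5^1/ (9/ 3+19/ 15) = 75/ 64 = 1.17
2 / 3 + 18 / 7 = 68 / 21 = 3.24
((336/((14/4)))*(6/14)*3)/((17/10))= 8640/119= 72.61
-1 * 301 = -301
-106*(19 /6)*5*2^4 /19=-4240 /3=-1413.33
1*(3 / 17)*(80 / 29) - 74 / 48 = -12481 / 11832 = -1.05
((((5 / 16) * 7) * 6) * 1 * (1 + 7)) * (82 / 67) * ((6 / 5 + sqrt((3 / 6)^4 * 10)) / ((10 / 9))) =7749 * sqrt(10) / 268 + 46494 / 335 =230.22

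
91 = 91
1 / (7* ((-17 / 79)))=-79 / 119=-0.66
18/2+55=64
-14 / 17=-0.82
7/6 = 1.17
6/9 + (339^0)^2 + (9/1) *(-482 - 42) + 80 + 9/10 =-139003/30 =-4633.43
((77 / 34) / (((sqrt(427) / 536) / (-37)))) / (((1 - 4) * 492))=27269 * sqrt(427) / 382653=1.47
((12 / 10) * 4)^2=576 / 25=23.04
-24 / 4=-6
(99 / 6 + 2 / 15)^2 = 249001 / 900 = 276.67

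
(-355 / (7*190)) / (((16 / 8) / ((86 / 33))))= -3053 / 8778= -0.35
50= 50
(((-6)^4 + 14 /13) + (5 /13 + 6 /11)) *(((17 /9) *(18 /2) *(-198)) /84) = -9466365 /182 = -52012.99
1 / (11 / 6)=6 / 11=0.55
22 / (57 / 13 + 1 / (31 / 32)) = 8866 / 2183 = 4.06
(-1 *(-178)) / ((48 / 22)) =979 / 12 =81.58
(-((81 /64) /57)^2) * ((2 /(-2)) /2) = 0.00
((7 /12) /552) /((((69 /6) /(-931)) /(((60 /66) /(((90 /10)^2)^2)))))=-32585 /2748849048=-0.00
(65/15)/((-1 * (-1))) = 13/3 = 4.33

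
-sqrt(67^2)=-67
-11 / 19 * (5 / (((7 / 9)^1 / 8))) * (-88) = 348480 / 133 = 2620.15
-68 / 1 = -68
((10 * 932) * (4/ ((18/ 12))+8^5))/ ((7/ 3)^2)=2748803520/ 49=56098031.02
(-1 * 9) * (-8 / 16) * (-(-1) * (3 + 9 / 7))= 135 / 7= 19.29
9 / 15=3 / 5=0.60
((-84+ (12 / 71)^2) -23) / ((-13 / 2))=1078486 / 65533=16.46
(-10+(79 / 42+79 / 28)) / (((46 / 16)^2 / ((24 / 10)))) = -5696 / 3703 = -1.54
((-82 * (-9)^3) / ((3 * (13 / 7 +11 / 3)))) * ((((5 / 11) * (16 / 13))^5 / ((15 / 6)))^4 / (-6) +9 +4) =1199155565620275955199964400037230451176342259031 / 25571178566489088731872172269040992392816002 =46894.81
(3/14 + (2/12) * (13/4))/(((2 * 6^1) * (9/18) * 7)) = 127/7056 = 0.02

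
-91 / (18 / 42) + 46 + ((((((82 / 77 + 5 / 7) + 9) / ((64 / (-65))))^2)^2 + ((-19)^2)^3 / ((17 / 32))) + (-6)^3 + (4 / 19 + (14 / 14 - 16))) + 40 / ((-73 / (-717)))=230941791977554424247783121 / 2607410746456276992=88571312.48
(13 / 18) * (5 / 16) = 65 / 288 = 0.23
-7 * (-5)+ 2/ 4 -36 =-1/ 2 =-0.50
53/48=1.10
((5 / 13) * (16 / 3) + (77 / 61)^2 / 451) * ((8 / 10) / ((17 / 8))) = 391228832 / 505739715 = 0.77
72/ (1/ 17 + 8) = 1224/ 137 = 8.93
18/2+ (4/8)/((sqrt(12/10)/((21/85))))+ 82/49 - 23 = -604/49+ 7 * sqrt(30)/340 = -12.21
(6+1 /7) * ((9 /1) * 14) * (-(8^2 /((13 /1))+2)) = -69660 /13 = -5358.46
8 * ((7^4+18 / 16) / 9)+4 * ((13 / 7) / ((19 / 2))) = 2556797 / 1197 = 2136.00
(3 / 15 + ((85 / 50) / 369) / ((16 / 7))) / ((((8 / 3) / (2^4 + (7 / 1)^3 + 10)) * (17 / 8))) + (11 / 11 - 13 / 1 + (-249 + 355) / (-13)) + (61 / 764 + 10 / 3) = -72654731 / 20261280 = -3.59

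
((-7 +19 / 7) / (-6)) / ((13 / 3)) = 15 / 91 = 0.16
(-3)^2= 9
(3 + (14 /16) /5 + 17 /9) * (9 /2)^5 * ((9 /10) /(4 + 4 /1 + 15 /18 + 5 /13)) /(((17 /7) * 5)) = 29387447271 /391136000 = 75.13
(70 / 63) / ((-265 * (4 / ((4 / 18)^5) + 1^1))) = -16 / 28170189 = -0.00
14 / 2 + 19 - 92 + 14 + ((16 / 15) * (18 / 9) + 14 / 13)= -9514 / 195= -48.79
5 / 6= 0.83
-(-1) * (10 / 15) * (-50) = -100 / 3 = -33.33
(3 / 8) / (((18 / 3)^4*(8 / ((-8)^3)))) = -1 / 54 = -0.02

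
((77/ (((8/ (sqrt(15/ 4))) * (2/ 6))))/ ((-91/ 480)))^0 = 1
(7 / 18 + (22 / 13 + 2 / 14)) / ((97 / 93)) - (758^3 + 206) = -435519715.87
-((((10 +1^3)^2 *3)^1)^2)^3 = -2287914286629609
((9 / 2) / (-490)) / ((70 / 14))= -9 / 4900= -0.00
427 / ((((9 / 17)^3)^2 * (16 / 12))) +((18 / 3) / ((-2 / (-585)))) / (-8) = 14326.09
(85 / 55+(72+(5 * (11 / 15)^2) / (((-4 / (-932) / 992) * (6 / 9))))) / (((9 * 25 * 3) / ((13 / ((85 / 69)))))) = 45996109757 / 3155625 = 14575.91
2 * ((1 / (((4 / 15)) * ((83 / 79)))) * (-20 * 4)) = -47400 / 83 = -571.08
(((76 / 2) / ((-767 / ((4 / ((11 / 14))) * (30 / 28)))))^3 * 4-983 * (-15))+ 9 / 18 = 17711335973662423 / 1201141418906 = 14745.42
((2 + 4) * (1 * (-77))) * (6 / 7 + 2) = -1320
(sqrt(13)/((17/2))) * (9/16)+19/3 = 9 * sqrt(13)/136+19/3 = 6.57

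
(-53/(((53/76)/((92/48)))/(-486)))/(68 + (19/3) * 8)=106191/178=596.58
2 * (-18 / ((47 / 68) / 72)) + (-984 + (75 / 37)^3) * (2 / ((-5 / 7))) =-1018.25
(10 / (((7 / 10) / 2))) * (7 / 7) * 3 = 85.71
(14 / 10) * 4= 28 / 5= 5.60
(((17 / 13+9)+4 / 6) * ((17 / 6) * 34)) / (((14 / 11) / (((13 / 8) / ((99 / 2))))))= 27.27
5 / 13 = 0.38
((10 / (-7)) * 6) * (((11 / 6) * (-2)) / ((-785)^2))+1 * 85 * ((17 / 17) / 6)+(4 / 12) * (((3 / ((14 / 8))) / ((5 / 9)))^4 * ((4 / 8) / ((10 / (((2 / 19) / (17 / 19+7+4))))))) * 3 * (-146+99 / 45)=5265276366730061 / 626961950343750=8.40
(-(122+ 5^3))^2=61009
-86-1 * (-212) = 126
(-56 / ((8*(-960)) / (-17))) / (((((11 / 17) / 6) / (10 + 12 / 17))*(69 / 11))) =-1.96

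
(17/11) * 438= 7446/11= 676.91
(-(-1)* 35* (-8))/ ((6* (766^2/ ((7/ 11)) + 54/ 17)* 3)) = -1666/ 98751375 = -0.00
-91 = -91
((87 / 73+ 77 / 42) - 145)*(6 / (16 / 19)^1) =-1181515 / 1168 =-1011.57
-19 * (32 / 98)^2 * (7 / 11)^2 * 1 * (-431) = 2096384 / 5929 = 353.58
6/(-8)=-3/4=-0.75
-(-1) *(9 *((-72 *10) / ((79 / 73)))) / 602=-236520 / 23779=-9.95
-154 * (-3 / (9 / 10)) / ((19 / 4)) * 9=18480 / 19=972.63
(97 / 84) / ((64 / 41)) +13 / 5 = 89773 / 26880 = 3.34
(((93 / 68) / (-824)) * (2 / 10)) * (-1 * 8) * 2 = 93 / 17510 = 0.01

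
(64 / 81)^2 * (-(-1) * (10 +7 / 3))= 151552 / 19683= 7.70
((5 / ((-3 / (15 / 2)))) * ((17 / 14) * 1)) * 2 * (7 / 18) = -425 / 36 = -11.81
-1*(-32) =32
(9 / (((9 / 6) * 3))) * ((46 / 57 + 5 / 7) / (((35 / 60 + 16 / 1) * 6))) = 2428 / 79401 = 0.03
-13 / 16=-0.81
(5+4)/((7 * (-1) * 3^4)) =-1/63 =-0.02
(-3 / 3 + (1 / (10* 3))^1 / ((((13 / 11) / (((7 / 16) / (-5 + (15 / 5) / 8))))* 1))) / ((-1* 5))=28937 / 144300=0.20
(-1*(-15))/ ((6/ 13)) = 65/ 2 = 32.50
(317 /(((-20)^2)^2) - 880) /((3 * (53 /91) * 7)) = -1830395879 /25440000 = -71.95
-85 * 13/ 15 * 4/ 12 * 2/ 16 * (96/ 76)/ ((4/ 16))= -884/ 57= -15.51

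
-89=-89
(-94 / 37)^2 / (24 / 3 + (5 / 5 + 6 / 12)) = 17672 / 26011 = 0.68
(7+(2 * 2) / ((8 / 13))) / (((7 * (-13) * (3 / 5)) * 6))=-15 / 364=-0.04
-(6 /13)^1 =-6 /13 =-0.46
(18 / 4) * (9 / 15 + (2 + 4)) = 297 / 10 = 29.70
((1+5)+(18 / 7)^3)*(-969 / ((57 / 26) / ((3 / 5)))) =-2092428 / 343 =-6100.37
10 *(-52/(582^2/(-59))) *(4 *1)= 30680/84681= 0.36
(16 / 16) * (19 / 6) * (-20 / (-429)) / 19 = 10 / 1287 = 0.01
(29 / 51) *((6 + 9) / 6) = 145 / 102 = 1.42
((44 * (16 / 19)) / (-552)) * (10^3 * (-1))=88000 / 1311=67.12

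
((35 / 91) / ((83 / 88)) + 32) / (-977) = -34968 / 1054183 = -0.03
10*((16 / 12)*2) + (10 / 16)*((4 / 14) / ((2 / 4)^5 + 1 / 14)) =1960 / 69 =28.41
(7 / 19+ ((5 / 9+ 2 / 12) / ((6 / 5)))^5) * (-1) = -124898487251 / 279172334592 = -0.45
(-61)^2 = 3721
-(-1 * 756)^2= -571536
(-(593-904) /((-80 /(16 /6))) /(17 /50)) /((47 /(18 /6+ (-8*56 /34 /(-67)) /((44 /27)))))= -20266315 /10010671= -2.02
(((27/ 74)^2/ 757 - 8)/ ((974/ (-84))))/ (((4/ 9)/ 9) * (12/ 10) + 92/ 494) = 23221473572115/ 8262852967612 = 2.81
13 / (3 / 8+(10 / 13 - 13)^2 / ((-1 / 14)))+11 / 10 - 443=-2502042019 / 5661930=-441.91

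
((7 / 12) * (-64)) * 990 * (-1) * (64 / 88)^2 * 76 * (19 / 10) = 31051776 / 11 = 2822888.73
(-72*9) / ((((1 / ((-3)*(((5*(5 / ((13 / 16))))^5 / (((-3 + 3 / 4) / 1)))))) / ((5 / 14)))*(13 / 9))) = -199065600000000000 / 33787663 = -5891665250.72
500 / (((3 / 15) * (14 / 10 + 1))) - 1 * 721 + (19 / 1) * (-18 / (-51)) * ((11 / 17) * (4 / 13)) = 322.00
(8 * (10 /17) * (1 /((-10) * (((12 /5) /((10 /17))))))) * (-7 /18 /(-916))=-175 /3573774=-0.00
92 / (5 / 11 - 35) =-253 / 95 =-2.66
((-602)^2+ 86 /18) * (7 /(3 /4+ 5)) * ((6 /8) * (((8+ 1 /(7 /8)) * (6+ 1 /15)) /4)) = 4749004624 /1035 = 4588410.26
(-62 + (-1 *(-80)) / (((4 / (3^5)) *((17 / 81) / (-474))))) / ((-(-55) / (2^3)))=-1596542.41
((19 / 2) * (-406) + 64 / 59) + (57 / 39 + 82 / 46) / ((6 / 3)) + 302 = -62666004 / 17641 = -3552.29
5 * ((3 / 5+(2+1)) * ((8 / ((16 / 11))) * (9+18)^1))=2673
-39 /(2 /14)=-273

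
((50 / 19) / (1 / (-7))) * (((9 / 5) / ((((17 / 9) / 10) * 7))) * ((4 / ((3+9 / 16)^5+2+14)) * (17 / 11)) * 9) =-305764761600 / 129260078057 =-2.37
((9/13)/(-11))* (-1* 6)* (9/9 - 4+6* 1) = 162/143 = 1.13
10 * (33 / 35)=66 / 7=9.43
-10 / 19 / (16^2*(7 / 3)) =-15 / 17024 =-0.00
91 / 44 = 2.07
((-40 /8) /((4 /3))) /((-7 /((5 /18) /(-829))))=-25 /139272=-0.00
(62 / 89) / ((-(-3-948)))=62 / 84639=0.00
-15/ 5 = -3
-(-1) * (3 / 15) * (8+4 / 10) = 42 / 25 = 1.68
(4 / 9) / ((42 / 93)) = 62 / 63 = 0.98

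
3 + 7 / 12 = 43 / 12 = 3.58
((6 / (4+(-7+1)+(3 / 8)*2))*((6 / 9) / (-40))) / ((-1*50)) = -1 / 625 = -0.00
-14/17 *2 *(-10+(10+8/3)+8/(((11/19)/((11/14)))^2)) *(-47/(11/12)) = 1923616/1309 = 1469.53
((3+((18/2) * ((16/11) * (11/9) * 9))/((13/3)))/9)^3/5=3869893/296595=13.05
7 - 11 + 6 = 2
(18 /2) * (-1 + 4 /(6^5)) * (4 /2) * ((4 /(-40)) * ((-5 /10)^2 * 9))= 1943 /480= 4.05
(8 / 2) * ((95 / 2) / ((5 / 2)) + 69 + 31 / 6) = 372.67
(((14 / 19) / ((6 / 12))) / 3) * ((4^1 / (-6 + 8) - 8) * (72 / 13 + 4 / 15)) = -63392 / 3705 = -17.11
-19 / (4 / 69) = -1311 / 4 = -327.75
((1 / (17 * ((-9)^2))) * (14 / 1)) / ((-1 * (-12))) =7 / 8262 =0.00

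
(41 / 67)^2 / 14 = 1681 / 62846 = 0.03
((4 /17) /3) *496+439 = 24373 /51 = 477.90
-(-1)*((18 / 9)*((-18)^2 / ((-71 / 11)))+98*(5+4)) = 55494 / 71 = 781.61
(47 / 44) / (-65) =-47 / 2860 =-0.02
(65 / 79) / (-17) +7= 9336 / 1343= 6.95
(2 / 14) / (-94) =-1 / 658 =-0.00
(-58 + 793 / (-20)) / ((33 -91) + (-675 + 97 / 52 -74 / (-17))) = 13923 / 103625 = 0.13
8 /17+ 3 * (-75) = -3817 /17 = -224.53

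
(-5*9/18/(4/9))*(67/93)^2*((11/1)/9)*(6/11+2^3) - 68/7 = -9736933/242172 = -40.21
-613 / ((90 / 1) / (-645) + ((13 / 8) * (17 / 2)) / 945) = 398548080 / 81217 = 4907.20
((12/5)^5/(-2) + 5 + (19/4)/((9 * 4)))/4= -15606529/1800000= -8.67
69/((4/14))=483/2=241.50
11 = 11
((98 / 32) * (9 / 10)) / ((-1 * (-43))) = 0.06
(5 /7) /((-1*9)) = -5 /63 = -0.08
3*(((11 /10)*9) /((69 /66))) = 3267 /115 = 28.41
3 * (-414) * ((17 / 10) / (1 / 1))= -10557 / 5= -2111.40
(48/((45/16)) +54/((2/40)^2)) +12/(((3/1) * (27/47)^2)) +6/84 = 1103741077/51030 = 21629.26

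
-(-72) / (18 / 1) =4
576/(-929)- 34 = -34.62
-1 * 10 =-10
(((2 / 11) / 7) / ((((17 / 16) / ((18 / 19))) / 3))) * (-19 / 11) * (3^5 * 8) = -3359232 / 14399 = -233.30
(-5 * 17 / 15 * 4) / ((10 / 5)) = -34 / 3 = -11.33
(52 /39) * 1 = 4 /3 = 1.33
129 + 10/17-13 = 1982/17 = 116.59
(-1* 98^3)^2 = 885842380864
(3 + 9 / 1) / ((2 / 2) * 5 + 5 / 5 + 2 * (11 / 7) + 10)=42 / 67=0.63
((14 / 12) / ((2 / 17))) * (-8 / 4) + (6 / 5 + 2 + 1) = -469 / 30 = -15.63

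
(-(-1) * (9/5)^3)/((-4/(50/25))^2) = 729/500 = 1.46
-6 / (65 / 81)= -486 / 65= -7.48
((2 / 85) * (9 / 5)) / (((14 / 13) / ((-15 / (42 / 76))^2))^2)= 39643648200 / 2000033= 19821.50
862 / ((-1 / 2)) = -1724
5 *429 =2145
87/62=1.40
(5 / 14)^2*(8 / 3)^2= 400 / 441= 0.91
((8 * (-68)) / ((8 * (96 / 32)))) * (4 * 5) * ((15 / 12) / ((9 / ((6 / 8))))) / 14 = -3.37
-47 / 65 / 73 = -47 / 4745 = -0.01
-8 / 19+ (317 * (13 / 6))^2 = 322669891 / 684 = 471739.61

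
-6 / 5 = -1.20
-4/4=-1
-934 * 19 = -17746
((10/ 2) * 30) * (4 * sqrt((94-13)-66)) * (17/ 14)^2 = 43350 * sqrt(15)/ 49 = 3426.40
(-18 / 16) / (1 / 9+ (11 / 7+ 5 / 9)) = -189 / 376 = -0.50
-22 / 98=-11 / 49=-0.22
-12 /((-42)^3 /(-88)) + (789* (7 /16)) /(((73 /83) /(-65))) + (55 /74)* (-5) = -3403833815819 /133407792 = -25514.51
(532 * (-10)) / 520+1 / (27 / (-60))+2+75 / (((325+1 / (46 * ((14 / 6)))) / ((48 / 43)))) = -5367970217 / 526509243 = -10.20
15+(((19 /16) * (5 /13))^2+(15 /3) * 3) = 1306945 /43264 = 30.21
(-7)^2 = 49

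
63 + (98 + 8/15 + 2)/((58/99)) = 1173/5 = 234.60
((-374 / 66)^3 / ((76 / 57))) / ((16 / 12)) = -4913 / 48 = -102.35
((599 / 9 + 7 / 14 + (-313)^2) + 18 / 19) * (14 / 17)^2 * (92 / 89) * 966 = 97338781820560 / 1466097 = 66393138.94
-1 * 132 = -132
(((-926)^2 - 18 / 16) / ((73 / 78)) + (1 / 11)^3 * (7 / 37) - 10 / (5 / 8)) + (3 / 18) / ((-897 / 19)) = 35453726409746279 / 38696913684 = 916190.03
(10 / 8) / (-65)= -1 / 52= -0.02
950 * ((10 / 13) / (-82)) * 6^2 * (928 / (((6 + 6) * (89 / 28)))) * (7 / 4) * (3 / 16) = -121495500 / 47437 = -2561.20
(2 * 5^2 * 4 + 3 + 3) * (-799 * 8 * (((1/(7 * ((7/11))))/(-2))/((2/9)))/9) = 3621068/49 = 73899.35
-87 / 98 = -0.89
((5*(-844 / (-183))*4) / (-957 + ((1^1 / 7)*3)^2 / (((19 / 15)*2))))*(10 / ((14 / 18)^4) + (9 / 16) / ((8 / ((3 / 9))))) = -56161299245 / 21303188844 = -2.64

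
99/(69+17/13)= 1.41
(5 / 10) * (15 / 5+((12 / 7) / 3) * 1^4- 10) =-45 / 14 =-3.21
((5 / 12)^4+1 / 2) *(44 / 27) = 120923 / 139968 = 0.86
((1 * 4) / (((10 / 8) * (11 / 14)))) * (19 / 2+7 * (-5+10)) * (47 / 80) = 29281 / 275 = 106.48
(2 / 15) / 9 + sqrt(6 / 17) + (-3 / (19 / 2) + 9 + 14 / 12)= sqrt(102) / 17 + 50611 / 5130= 10.46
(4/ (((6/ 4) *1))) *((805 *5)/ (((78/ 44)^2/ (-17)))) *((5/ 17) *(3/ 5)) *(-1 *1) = 15584800/ 1521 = 10246.42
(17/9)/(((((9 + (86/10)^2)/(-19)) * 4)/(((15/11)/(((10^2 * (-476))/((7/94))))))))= 95/411747072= 0.00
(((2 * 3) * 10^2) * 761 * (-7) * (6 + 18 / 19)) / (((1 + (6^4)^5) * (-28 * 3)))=5022600 / 69467010361196563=0.00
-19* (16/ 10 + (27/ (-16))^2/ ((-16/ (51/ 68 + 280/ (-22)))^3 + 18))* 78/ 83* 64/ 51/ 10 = -1640969536912693/ 420964930173800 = -3.90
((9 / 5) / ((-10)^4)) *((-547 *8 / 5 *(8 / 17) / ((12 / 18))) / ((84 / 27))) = -132921 / 3718750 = -0.04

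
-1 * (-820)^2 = -672400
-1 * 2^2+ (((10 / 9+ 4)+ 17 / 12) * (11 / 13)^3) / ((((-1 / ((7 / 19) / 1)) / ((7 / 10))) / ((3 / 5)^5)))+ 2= -2169912911 / 1043575000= -2.08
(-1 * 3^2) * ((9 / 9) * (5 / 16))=-45 / 16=-2.81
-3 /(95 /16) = -48 /95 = -0.51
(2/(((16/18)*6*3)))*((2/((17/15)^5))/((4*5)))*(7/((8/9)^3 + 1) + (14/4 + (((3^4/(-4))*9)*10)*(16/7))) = -10971885729375/394697528288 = -27.80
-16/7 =-2.29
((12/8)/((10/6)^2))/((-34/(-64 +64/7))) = 2592/2975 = 0.87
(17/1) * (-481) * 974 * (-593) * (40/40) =4722888014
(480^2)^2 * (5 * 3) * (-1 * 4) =-3185049600000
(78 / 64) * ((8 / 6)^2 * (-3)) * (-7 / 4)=91 / 8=11.38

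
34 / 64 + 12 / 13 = 605 / 416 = 1.45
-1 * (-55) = 55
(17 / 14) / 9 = 17 / 126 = 0.13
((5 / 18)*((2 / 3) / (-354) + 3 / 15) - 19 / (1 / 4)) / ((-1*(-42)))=-362941 / 200718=-1.81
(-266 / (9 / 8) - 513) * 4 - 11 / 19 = -2998.36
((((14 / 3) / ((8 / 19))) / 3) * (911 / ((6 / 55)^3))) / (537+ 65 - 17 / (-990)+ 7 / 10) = 221743435375 / 51554016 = 4301.19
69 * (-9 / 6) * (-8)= 828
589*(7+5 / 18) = 4286.61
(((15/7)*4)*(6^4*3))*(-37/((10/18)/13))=-28853403.43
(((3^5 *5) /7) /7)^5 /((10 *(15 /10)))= 176518460300625 /282475249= 624898.86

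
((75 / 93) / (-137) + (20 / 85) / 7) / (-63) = -1557 / 3537751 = -0.00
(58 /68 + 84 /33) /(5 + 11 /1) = 1271 /5984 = 0.21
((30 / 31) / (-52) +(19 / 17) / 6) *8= 27568 / 20553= 1.34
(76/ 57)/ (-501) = -4/ 1503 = -0.00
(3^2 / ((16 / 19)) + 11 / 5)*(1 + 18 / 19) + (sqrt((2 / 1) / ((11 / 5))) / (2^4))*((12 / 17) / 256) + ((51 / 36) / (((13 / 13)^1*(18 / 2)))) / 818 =3*sqrt(110) / 191488 + 421260551 / 16785360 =25.10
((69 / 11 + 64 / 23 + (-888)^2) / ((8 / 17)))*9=15081077.18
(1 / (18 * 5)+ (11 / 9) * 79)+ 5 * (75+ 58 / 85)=242239 / 510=474.98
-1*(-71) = 71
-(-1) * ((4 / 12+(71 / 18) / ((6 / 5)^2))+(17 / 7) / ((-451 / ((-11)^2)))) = 450241 / 185976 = 2.42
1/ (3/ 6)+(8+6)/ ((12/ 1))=19/ 6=3.17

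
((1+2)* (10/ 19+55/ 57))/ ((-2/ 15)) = -1275/ 38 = -33.55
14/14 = 1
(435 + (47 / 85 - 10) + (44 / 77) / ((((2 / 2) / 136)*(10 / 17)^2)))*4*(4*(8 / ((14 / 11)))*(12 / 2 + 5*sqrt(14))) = 8170010112 / 20825 + 1361668352*sqrt(14) / 4165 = 1615581.87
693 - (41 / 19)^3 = 4684366 / 6859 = 682.95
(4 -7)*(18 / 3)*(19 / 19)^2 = -18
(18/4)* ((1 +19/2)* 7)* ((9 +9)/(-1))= -11907/2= -5953.50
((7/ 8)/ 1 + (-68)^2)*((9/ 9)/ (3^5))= 4111/ 216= 19.03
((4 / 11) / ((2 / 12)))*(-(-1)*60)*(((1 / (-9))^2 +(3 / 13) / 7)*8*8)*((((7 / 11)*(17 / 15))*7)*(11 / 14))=1505.90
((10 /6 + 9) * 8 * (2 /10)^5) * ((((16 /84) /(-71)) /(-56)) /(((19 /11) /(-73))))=-102784 /1859090625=-0.00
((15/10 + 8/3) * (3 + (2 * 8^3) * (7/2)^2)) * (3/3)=313675/6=52279.17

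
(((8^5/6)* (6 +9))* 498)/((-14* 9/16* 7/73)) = -7941652480/147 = -54024846.80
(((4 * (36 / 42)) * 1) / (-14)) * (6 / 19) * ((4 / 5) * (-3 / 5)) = 864 / 23275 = 0.04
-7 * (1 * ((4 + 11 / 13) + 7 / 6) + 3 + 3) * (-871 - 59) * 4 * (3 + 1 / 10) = 12606398 / 13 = 969722.92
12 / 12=1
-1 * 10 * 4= -40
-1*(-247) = 247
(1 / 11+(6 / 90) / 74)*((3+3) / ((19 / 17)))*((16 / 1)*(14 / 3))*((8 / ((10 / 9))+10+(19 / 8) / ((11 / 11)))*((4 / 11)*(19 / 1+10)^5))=601380653290704 / 111925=5373068155.38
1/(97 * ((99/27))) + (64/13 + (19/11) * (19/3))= 660202/41613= 15.87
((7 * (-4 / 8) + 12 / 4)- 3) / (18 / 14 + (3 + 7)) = -49 / 158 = -0.31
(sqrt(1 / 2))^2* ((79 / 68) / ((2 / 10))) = 395 / 136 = 2.90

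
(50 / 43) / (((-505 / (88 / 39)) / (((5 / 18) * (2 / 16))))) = -275 / 1524393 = -0.00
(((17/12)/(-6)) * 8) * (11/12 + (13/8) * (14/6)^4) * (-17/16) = 9192223/93312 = 98.51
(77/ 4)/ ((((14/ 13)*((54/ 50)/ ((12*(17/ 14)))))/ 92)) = 1397825/ 63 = 22187.70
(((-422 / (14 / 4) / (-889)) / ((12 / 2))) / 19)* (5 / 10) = 211 / 354711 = 0.00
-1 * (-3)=3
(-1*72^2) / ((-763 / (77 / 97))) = 57024 / 10573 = 5.39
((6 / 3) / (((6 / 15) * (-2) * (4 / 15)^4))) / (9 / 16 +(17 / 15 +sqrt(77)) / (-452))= -6515934890625 / 7371768608-6435703125 * sqrt(77) / 1842942152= -914.55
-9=-9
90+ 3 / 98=8823 / 98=90.03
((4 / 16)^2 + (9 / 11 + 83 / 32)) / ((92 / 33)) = 3669 / 2944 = 1.25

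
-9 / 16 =-0.56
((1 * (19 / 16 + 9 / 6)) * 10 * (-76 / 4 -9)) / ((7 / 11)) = -2365 / 2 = -1182.50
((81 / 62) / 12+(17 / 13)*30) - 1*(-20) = 191311 / 3224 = 59.34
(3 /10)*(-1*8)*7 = -84 /5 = -16.80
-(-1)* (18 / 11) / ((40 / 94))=3.85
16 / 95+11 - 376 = -34659 / 95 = -364.83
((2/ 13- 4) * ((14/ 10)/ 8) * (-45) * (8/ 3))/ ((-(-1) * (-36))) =-175/ 78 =-2.24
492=492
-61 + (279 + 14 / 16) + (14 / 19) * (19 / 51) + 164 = 156325 / 408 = 383.15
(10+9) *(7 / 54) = 133 / 54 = 2.46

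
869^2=755161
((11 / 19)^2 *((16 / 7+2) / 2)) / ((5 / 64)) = 23232 / 2527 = 9.19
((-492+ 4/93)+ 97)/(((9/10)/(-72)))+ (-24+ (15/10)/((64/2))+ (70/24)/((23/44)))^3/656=55317499211129655217/1751268464787456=31587.10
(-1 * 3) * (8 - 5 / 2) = -33 / 2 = -16.50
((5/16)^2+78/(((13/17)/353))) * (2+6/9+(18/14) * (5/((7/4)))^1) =2147691713/9408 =228283.56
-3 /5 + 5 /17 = -26 /85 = -0.31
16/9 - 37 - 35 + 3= -605/9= -67.22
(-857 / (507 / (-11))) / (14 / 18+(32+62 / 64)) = 904992 / 1642511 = 0.55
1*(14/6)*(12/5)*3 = 84/5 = 16.80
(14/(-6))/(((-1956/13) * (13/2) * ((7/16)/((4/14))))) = 0.00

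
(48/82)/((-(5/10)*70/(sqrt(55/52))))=-12*sqrt(715)/18655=-0.02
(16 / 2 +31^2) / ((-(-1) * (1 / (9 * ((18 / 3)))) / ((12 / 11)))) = 627912 / 11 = 57082.91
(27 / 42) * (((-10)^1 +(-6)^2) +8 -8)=117 / 7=16.71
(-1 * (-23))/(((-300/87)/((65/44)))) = -9.85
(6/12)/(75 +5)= 1/160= 0.01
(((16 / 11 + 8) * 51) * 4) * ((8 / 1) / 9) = 56576 / 33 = 1714.42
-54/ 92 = -27/ 46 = -0.59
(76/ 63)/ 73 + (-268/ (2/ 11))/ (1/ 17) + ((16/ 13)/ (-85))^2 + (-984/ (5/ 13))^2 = 7323000121906214/ 1123098795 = 6520352.58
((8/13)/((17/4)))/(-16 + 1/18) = -576/63427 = -0.01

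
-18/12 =-3/2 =-1.50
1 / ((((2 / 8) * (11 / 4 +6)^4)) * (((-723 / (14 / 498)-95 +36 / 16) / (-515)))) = 421888 / 30985976875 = 0.00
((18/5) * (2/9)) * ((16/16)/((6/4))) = 8/15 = 0.53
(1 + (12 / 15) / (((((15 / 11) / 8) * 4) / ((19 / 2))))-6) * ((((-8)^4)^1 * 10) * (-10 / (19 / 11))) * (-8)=664666112 / 57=11660808.98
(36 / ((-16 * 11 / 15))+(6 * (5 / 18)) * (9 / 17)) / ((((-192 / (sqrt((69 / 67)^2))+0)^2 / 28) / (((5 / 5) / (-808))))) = 6054405 / 2778193690624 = 0.00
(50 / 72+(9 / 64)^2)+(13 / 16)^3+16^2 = 4741643 / 18432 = 257.25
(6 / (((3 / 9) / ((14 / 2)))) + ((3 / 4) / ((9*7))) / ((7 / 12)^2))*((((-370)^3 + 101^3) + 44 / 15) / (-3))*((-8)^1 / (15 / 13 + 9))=-5070447084092 / 3087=-1642516062.23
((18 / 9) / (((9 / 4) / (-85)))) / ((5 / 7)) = -952 / 9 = -105.78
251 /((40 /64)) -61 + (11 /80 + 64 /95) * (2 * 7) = 267487 /760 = 351.96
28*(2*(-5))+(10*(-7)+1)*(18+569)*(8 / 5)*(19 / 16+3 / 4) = -1258393 / 10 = -125839.30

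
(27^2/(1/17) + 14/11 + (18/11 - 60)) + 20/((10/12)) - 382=131757/11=11977.91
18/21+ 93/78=373/182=2.05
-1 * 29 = -29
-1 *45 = -45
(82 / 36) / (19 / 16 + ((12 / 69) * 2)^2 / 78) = 2255656 / 1177503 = 1.92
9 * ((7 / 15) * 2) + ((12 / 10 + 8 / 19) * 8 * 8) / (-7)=-122 / 19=-6.42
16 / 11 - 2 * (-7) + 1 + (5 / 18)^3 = 1056967 / 64152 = 16.48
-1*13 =-13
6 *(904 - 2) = 5412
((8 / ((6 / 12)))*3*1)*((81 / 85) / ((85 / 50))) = 26.91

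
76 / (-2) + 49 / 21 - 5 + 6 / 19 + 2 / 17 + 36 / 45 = -191054 / 4845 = -39.43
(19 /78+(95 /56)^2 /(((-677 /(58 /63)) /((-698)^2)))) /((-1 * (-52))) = -414365823317 /11302173792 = -36.66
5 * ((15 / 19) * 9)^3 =12301875 / 6859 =1793.54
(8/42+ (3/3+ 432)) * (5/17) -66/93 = 1402181/11067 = 126.70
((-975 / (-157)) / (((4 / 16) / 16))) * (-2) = -124800 / 157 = -794.90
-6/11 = -0.55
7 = 7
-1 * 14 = -14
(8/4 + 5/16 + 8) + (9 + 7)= 26.31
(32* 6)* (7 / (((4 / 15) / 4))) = 20160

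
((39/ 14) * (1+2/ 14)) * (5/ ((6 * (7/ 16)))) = 2080/ 343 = 6.06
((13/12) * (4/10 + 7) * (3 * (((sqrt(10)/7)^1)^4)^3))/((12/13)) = 78162500/41523861603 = 0.00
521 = 521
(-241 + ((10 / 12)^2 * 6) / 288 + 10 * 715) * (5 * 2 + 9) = 226836763 / 1728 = 131271.27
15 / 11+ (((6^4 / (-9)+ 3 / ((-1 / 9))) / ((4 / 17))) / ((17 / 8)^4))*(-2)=3925983 / 54043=72.65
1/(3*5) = 1/15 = 0.07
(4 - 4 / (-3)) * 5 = 26.67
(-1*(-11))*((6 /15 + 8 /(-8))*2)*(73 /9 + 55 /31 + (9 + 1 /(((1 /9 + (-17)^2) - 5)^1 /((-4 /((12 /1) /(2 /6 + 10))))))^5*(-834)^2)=-27371467792649007363518897919028 /50828418026855119005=-538507174828.60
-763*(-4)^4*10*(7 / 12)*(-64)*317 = 69349253120 / 3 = 23116417706.67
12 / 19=0.63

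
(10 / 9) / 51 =10 / 459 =0.02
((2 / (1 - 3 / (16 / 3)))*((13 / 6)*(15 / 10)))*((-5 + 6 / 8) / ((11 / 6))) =-2652 / 77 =-34.44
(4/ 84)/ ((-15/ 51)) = -17/ 105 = -0.16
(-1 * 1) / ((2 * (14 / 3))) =-3 / 28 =-0.11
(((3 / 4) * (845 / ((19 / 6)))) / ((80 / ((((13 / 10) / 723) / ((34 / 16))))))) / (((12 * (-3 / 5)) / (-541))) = 1188577 / 7472928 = 0.16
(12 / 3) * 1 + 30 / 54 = 41 / 9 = 4.56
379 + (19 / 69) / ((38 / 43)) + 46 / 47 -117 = 1707701 / 6486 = 263.29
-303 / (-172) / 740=303 / 127280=0.00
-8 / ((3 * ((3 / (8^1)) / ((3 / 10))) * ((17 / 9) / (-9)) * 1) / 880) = 152064 / 17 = 8944.94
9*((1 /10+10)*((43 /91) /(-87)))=-13029 /26390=-0.49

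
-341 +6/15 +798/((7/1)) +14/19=-21457/95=-225.86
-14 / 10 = -7 / 5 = -1.40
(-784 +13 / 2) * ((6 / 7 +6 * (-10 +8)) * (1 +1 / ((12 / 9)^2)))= 1516125 / 112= 13536.83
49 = 49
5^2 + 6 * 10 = 85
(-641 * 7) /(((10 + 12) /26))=-58331 /11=-5302.82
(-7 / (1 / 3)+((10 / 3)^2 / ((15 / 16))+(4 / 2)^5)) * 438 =90082 / 9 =10009.11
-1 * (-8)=8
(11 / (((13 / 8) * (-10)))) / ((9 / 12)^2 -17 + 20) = -704 / 3705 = -0.19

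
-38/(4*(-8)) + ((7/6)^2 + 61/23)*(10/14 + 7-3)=155389/7728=20.11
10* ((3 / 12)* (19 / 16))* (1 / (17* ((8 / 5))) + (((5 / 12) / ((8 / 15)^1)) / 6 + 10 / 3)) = 1085375 / 104448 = 10.39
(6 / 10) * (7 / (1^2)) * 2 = 42 / 5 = 8.40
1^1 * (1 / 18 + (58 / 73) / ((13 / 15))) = 16609 / 17082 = 0.97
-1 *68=-68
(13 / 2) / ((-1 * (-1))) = 13 / 2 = 6.50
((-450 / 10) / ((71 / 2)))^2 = 1.61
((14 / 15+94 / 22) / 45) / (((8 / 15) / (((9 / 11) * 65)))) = 11167 / 968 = 11.54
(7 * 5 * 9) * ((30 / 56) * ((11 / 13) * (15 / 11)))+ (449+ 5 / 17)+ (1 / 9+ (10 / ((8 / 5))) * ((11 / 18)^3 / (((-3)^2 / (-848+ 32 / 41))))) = 121238869127 / 237796884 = 509.84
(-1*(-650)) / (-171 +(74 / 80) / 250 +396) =6500000 / 2250037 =2.89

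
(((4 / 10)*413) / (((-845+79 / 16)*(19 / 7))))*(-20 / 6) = 0.24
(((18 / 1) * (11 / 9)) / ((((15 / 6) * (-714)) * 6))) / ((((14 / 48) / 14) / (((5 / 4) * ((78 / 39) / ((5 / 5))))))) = -88 / 357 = -0.25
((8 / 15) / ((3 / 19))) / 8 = 0.42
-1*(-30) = 30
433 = 433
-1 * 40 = -40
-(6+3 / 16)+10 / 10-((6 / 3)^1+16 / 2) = -243 / 16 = -15.19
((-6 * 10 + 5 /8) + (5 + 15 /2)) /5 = -75 /8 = -9.38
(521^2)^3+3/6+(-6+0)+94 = 19999831641819209.50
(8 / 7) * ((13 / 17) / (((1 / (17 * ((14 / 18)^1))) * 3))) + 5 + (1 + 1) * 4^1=455 / 27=16.85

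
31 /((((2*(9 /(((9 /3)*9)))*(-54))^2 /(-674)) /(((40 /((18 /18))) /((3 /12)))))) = -208940 /81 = -2579.51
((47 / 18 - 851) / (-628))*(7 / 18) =106897 / 203472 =0.53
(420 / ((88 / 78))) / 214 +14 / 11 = 7091 / 2354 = 3.01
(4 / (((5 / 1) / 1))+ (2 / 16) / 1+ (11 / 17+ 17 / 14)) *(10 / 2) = 13263 / 952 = 13.93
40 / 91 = 0.44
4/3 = 1.33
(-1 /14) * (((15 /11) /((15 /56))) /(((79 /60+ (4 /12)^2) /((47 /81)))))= -3760 /25443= -0.15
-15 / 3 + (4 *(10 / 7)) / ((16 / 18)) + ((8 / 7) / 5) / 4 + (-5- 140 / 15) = -1349 / 105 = -12.85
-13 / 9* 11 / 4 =-143 / 36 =-3.97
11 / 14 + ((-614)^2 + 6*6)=5278459 / 14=377032.79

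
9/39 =0.23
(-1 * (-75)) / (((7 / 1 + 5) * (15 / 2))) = 5 / 6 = 0.83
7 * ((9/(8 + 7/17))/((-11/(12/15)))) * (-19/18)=4522/7865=0.57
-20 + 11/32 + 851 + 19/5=133623/160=835.14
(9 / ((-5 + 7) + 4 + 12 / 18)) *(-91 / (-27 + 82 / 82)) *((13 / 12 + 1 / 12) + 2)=1197 / 80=14.96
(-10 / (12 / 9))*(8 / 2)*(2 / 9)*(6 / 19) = -40 / 19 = -2.11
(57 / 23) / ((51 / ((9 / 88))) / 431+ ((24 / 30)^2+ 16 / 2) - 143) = -0.02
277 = 277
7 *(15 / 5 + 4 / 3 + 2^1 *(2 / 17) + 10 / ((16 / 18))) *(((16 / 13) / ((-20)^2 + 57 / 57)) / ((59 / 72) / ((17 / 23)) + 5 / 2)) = 309792 / 3289403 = 0.09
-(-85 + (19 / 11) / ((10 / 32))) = 4371 / 55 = 79.47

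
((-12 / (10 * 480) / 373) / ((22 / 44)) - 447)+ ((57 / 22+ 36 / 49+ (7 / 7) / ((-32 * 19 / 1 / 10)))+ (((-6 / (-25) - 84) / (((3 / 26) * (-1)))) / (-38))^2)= -57162563761623 / 725779670000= -78.76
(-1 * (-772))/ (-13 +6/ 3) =-772/ 11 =-70.18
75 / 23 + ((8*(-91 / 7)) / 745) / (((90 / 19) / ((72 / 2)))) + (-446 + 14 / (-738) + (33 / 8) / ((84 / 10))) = -1569725209363 / 3540776400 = -443.33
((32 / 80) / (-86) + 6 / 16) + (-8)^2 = 110717 / 1720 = 64.37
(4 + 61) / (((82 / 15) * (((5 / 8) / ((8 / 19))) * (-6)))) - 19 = -15841 / 779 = -20.34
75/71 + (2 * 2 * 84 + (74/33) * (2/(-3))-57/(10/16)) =8588081/35145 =244.36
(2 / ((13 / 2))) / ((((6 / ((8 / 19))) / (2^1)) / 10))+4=3284 / 741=4.43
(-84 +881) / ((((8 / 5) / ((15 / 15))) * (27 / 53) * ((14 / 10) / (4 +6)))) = 5280125 / 756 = 6984.29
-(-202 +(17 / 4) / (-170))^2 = -65302561 / 1600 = -40814.10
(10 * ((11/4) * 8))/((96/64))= 440/3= 146.67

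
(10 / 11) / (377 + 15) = 5 / 2156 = 0.00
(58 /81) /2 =0.36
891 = 891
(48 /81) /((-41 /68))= -1088 /1107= -0.98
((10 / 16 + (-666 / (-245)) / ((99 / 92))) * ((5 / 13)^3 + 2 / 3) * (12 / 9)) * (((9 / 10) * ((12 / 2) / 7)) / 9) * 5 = 1.30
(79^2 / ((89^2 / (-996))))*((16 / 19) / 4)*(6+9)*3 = -1118886480 / 150499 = -7434.51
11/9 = 1.22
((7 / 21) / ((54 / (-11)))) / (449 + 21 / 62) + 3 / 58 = 6749959 / 130881582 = 0.05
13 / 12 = 1.08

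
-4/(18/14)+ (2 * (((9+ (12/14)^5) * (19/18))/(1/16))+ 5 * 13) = 57709355/151263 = 381.52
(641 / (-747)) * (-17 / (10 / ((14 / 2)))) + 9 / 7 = 601183 / 52290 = 11.50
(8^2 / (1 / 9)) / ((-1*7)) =-576 / 7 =-82.29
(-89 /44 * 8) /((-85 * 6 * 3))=89 /8415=0.01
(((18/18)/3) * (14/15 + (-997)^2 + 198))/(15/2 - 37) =-29826238/2655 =-11233.99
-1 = -1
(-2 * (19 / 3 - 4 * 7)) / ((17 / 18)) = 780 / 17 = 45.88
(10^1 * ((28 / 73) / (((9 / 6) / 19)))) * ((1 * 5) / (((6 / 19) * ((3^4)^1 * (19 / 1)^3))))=1400 / 1011123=0.00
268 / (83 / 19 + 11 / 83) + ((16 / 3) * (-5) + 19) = 51.88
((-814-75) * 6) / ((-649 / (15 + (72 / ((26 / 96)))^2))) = 63722476314 / 109681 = 580980.08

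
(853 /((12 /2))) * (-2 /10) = -853 /30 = -28.43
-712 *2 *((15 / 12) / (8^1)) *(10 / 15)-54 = -607 / 3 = -202.33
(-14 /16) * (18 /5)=-63 /20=-3.15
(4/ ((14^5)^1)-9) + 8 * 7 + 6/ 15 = 31866077/ 672280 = 47.40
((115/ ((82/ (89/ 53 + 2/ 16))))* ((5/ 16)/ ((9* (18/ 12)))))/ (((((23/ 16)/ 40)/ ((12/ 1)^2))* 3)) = 170000/ 2173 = 78.23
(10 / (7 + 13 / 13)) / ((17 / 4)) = 0.29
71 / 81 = 0.88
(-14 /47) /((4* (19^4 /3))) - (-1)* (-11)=-134751935 /12250174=-11.00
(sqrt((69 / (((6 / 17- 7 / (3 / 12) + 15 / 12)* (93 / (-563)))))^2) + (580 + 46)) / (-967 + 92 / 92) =-17857151 / 26876535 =-0.66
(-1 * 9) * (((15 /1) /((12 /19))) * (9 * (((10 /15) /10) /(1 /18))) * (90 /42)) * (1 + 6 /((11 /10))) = -4917105 /154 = -31929.25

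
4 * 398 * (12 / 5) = 3820.80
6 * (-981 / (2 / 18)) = -52974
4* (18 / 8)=9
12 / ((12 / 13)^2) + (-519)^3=-1677580139 / 12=-139798344.92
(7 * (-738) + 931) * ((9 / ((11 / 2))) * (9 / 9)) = -6930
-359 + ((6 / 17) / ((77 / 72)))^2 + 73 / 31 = -18938460592 / 53117911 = -356.54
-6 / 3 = -2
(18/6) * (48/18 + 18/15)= 58/5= 11.60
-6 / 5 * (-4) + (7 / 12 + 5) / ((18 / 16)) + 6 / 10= 1399 / 135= 10.36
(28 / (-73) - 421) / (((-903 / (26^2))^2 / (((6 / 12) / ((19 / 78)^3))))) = -19505251012416 / 2387608153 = -8169.37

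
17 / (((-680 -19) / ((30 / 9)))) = -170 / 2097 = -0.08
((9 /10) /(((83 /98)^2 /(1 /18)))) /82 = 2401 /2824490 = 0.00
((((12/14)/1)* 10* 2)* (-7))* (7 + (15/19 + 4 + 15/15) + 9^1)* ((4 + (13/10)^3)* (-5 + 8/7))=207810198/3325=62499.31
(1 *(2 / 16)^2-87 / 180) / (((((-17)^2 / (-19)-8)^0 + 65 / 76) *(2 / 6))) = -8531 / 11280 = -0.76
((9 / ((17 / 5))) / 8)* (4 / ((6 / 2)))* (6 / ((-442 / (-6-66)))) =1620 / 3757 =0.43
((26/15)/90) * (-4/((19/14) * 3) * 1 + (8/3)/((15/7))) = 2912/577125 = 0.01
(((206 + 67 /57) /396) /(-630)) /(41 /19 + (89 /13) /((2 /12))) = -21931 /1141798680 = -0.00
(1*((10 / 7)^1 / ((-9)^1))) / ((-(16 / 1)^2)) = 5 / 8064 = 0.00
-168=-168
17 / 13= 1.31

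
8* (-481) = -3848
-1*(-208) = 208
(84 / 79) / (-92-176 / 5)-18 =-75401 / 4187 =-18.01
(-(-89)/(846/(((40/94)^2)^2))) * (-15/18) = -0.00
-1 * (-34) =34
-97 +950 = 853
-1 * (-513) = 513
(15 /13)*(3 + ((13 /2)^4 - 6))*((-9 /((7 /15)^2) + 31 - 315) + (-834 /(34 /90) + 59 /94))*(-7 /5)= 16961335932789 /2326688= 7289905.62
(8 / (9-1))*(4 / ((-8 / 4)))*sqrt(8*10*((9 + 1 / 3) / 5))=-16*sqrt(21) / 3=-24.44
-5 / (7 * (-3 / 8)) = 40 / 21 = 1.90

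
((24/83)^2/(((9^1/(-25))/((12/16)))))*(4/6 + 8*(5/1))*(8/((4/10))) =-976000/6889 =-141.68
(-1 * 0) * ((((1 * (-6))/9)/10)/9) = 0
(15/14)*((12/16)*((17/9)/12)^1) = 85/672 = 0.13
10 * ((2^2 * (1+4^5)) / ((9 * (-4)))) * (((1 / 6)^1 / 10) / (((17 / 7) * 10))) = -0.78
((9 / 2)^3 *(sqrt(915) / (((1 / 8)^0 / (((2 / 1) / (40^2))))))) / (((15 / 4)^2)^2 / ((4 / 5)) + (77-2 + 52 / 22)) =32076 *sqrt(915) / 91394975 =0.01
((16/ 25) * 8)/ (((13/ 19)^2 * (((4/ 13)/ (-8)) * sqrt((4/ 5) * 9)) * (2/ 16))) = -369664 * sqrt(5)/ 975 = -847.79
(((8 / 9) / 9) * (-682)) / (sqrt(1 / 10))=-5456 * sqrt(10) / 81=-213.00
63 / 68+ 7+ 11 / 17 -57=-3293 / 68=-48.43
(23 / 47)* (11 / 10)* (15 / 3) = 2.69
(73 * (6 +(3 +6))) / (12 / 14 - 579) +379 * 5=2553800 / 1349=1893.11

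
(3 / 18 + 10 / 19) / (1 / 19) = 79 / 6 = 13.17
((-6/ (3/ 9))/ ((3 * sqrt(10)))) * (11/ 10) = -33 * sqrt(10)/ 50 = -2.09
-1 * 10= -10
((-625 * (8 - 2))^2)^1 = 14062500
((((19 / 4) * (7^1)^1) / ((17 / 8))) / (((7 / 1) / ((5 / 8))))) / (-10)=-0.14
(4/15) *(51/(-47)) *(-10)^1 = 136/47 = 2.89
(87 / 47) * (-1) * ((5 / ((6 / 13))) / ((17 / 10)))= -9425 / 799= -11.80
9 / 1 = 9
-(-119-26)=145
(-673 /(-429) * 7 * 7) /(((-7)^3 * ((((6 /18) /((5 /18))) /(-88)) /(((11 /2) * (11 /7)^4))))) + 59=1199891951 /1966419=610.19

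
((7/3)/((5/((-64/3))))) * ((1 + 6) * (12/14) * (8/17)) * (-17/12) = 1792/45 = 39.82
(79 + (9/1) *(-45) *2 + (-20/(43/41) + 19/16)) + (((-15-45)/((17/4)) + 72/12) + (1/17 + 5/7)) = -61913801/81872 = -756.23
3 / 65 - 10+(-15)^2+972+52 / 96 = 1852637 / 1560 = 1187.59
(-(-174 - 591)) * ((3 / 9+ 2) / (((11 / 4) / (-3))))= -21420 / 11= -1947.27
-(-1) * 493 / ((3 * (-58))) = -17 / 6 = -2.83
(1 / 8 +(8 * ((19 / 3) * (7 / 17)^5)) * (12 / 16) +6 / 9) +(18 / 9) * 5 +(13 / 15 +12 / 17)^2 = 35050443529 / 2555742600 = 13.71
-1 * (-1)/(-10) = -1/10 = -0.10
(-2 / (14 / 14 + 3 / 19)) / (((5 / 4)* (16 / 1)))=-19 / 220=-0.09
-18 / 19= -0.95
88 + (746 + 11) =845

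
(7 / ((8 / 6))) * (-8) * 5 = -210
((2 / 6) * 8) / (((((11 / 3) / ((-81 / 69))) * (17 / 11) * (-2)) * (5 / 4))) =432 / 1955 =0.22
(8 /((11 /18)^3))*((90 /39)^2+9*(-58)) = -370355328 /20449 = -18111.17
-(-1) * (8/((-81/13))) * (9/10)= -52/45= -1.16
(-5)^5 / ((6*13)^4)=-3125 / 37015056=-0.00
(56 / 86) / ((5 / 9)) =252 / 215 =1.17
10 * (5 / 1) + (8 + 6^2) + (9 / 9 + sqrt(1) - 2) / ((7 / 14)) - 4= 90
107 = 107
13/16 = 0.81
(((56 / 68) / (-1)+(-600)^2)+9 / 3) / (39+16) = 556367 / 85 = 6545.49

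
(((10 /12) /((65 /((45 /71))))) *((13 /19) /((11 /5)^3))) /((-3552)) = -625 /4251788992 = -0.00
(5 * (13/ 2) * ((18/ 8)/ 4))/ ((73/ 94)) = 27495/ 1168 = 23.54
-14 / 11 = -1.27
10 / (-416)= -5 / 208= -0.02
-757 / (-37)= 757 / 37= 20.46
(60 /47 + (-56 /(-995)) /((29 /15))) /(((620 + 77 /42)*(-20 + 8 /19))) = -3364482 /31371542657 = -0.00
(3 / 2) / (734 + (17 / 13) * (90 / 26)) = 507 / 249622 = 0.00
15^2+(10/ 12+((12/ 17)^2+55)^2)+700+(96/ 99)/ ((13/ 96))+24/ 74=10641297776875/ 2651457666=4013.38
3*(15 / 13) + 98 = 1319 / 13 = 101.46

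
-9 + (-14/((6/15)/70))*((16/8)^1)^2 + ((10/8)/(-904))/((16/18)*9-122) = -4043505211/412224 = -9809.00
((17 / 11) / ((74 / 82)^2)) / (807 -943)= -1681 / 120472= -0.01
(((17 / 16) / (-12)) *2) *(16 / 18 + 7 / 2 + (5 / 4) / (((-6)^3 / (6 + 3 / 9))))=-191777 / 248832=-0.77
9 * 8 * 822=59184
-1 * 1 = -1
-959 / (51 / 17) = -959 / 3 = -319.67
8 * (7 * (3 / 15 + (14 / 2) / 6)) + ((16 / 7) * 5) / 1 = 87.96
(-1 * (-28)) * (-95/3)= -2660/3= -886.67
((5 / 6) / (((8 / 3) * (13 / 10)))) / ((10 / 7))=35 / 208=0.17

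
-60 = -60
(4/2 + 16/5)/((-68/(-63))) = 819/170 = 4.82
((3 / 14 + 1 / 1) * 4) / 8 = 17 / 28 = 0.61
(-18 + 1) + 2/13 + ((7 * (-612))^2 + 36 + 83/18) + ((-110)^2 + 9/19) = 81649812941/4446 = 18364780.24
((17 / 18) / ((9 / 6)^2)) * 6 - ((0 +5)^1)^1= -2.48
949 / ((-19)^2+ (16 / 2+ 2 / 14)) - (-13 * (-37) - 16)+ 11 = -1166493 / 2584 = -451.43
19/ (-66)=-0.29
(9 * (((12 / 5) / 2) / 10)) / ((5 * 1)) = 27 / 125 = 0.22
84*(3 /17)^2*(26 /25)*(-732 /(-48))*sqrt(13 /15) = 99918*sqrt(195) /36125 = 38.62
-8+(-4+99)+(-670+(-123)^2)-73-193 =14280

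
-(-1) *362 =362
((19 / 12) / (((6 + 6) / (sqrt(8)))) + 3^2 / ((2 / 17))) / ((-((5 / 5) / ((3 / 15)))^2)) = -153 / 50-19 *sqrt(2) / 1800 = -3.07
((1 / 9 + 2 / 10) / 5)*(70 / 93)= 196 / 4185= 0.05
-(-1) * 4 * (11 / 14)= 22 / 7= 3.14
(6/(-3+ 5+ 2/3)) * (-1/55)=-9/220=-0.04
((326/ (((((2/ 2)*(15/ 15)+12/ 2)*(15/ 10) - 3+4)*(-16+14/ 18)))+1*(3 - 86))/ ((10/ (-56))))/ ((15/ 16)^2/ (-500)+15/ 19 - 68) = -145671507968/ 20602533061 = -7.07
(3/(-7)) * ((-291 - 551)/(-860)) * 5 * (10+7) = -21471/602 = -35.67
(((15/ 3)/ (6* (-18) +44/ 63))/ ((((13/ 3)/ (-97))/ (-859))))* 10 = -78740235/ 8788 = -8959.97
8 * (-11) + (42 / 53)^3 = -13027088 / 148877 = -87.50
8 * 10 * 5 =400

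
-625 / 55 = -125 / 11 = -11.36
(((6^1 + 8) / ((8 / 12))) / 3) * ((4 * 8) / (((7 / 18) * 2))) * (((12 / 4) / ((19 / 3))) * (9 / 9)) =136.42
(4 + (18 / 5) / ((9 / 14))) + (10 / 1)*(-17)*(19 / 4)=-7979 / 10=-797.90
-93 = -93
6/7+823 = 5767/7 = 823.86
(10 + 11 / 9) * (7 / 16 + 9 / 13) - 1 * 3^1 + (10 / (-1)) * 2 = -19321 / 1872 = -10.32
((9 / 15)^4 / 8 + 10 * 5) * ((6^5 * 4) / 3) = 324104976 / 625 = 518567.96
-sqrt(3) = -1.73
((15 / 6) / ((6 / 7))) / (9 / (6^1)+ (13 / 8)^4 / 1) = 7168 / 20823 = 0.34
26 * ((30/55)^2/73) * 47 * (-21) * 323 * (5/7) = -213141240/8833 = -24130.11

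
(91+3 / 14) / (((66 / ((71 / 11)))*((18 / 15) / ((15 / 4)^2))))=104.54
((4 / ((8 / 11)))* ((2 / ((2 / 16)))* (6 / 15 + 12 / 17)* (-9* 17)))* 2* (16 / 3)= -794112 / 5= -158822.40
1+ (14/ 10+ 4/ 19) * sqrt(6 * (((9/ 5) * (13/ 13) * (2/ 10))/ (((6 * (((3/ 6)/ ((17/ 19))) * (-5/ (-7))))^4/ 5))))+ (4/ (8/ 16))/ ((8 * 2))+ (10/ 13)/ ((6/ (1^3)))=722211 * sqrt(30)/ 4286875+ 127/ 78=2.55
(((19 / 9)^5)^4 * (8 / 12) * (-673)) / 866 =-25298052136928429864128319473 / 15792807431314950512499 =-1601871.75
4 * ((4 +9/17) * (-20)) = -6160/17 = -362.35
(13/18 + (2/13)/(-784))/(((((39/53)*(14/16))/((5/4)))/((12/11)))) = 8775475/5738733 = 1.53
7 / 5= 1.40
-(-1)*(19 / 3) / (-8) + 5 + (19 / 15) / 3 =1667 / 360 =4.63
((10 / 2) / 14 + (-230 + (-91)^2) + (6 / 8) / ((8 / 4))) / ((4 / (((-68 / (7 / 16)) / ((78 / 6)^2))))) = -15330498 / 8281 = -1851.29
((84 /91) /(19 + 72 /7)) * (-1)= -0.03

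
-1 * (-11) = 11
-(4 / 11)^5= -0.01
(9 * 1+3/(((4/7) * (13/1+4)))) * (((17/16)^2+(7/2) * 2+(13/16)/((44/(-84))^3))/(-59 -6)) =-31408827/88591360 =-0.35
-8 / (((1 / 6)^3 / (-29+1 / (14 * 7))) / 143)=351011232 / 49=7163494.53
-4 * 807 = -3228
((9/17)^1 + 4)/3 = 77/51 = 1.51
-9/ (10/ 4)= -18/ 5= -3.60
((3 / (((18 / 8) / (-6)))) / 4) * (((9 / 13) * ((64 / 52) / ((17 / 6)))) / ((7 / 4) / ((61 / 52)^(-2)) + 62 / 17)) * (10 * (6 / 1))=-6635520 / 1113391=-5.96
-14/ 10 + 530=2643/ 5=528.60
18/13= 1.38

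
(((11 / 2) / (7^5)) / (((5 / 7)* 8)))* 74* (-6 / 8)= -1221 / 384160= -0.00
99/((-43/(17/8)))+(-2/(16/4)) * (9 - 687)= 114933/344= 334.11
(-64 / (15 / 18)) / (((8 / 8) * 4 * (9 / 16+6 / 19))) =-9728 / 445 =-21.86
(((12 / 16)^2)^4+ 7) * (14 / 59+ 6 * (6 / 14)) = 67470385 / 3383296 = 19.94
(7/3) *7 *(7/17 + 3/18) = 2891/306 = 9.45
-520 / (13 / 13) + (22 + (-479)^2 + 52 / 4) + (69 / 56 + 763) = 12864333 / 56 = 229720.23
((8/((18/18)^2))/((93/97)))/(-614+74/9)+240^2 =57599.99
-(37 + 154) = -191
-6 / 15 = -2 / 5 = -0.40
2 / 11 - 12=-130 / 11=-11.82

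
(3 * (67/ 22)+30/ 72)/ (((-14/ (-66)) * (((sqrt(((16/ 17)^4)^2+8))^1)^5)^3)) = 84654562436727717798355283908679034519784345447292931569499292517624425734061 * sqrt(15025256706)/ 2383324467091660038500291156753823888248850635425246064224853852621072828813853918756864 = 0.00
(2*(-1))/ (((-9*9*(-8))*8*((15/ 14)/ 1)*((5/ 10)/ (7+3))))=-7/ 972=-0.01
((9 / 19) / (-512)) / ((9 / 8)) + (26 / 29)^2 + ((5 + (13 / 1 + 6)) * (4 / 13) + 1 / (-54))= 2932309513 / 358952256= 8.17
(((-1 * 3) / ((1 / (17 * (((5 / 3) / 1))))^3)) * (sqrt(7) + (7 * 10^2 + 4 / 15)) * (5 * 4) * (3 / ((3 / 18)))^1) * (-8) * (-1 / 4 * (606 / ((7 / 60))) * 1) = -1250933124480000 / 7-1786366800000 * sqrt(7) / 7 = -179379915254734.61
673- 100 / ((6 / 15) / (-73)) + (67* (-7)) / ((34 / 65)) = 612897 / 34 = 18026.38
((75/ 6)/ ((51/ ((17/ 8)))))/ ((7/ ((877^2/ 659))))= 86.84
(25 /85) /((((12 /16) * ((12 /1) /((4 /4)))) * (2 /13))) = 65 /306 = 0.21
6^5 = 7776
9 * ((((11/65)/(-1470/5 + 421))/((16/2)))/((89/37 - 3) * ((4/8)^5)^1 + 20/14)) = 51282/48233965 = 0.00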